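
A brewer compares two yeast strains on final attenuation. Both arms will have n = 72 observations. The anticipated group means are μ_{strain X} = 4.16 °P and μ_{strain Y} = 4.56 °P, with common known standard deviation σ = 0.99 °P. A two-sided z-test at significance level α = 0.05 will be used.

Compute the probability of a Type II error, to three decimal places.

β ≈ 0.321

Standardized effect: d = |μ_{strain X} − μ_{strain Y}| / σ = |4.16 − 4.56| / 0.99 = 0.4040
Noncentrality parameter: δ = d·√(n/2) = 0.4040 × √(72/2) = 2.4242
Critical value for a two-sided test at α = 0.05: z_{α/2} = 1.960.
Power = Φ(δ − 1.960) + Φ(−δ − 1.960) = Φ(0.464) + Φ(-4.384) = 0.6788 + 0.0000 = 0.6788.
Type II error: β = 1 − power = 1 − 0.6788 = 0.3212.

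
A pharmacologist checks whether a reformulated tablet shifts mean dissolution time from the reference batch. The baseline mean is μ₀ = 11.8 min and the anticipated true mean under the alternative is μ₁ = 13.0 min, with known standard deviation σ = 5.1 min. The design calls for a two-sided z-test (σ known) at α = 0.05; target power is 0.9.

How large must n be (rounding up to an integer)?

n = 190

Standardized effect: d = |μ₁ − μ₀| / σ = |13.0 − 11.8| / 5.1 = 0.2353
For power 0.9 need Φ(δ − z_{0.025}) = 0.9, so δ = z_{0.025} + z_{0.10} = 1.960 + 1.282 = 3.242.
(For δ > 0 the lower-tail rejection region contributes negligibly to power, so the one-term inversion is standard.)
δ = d·√n ⇒ n = (δ/d)² = (3.242 / 0.2353)² = 189.79.
Rounding up, n = 190.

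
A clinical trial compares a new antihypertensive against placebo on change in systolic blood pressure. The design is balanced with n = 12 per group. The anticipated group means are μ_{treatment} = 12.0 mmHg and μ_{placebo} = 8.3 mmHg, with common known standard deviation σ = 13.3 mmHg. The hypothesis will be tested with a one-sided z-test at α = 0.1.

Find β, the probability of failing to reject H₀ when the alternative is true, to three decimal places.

Standardized effect: d = |μ_{treatment} − μ_{placebo}| / σ = |12.0 − 8.3| / 13.3 = 0.2782
Noncentrality parameter: δ = d·√(n/2) = 0.2782 × √(12/2) = 0.6814
One-sided α = 0.1 → critical value z_{0.1} = 1.282.
Power = P(Z > 1.282 − δ) = Φ(-0.600) = 0.2742.
Type II error: β = 1 − power = 1 − 0.2742 = 0.7258.

β ≈ 0.726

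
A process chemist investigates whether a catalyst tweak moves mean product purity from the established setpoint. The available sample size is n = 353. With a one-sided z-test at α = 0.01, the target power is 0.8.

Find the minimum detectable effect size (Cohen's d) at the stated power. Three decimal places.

d ≈ 0.169

Required noncentrality: δ = z_{0.01} + z_{0.20} = 2.326 + 0.842 = 3.168.
δ = d·√n ⇒ d = δ/√n = 3.168/√353 = 0.1686.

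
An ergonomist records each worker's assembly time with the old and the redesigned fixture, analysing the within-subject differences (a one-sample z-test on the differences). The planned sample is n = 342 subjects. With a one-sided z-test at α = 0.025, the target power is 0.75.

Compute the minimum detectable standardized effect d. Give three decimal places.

d ≈ 0.142

Need Φ(δ − 1.960) = 0.75, so δ = 1.960 + 0.674 = 2.634.
δ = d·√n ⇒ d = δ/√n = 2.634/√342 = 0.1425.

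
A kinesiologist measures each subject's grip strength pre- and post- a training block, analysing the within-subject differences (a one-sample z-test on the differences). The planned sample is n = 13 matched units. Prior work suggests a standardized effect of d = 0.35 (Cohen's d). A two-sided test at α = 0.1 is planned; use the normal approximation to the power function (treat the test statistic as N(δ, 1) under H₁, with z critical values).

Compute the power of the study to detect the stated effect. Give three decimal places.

Noncentrality parameter: δ = d·√n = 0.35 × √13 = 1.2619
Critical value for a two-sided test at α = 0.1: z_{α/2} = 1.645.
Power = Φ(δ − 1.645) + Φ(−δ − 1.645) = Φ(-0.383) + Φ(-2.907) = 0.3509 + 0.0018 = 0.3527.

Power ≈ 0.353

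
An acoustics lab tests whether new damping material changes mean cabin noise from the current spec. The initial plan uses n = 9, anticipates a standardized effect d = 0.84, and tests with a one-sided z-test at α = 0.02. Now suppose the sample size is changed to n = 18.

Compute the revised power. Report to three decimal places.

With n = 18: δ = d·√n = 0.84 × √18 = 3.5638. Critical value z_{0.02} = 2.054.
Revised power = Φ(δ − 2.054) = Φ(1.510) = 0.9345.

Power ≈ 0.934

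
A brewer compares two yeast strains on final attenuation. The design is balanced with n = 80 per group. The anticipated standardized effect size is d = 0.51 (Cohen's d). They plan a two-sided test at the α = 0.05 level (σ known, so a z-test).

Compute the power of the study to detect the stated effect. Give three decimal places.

Power ≈ 0.897

Noncentrality parameter: δ = d·√(n/2) = 0.51 × √(80/2) = 3.2255
Two-sided α = 0.05 → critical value z_{0.025} = 1.960.
Power = Φ(δ − 1.960) + Φ(−δ − 1.960) = Φ(1.266) + Φ(-5.185) = 0.8972 + 0.0000 = 0.8972.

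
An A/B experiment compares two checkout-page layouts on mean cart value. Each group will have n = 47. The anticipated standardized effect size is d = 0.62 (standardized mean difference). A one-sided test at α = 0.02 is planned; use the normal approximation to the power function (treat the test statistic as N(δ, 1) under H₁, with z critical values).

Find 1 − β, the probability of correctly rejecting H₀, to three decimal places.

Power ≈ 0.829

Noncentrality parameter: δ = d·√(n/2) = 0.62 × √(47/2) = 3.0056
One-sided α = 0.02 → critical value z_{0.02} = 2.054.
Power = Φ(δ − 2.054) = Φ(0.952) = 0.8294.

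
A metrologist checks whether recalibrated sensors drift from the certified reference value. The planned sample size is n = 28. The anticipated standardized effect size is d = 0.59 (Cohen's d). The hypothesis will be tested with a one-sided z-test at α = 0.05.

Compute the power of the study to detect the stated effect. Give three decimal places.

Power ≈ 0.930

Noncentrality parameter: δ = d·√n = 0.59 × √28 = 3.1220
Critical value for a one-sided test at α = 0.05: z_α = 1.645.
Power = Φ(δ − 1.645) = Φ(1.477) = 0.9302.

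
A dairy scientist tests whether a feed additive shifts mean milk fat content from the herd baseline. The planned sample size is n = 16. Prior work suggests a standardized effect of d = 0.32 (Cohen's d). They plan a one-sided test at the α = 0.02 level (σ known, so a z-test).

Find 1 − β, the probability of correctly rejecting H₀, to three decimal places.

Noncentrality parameter: δ = d·√n = 0.32 × √16 = 1.2800
One-sided α = 0.02 → critical value z_{0.02} = 2.054.
Power = P(Z > 2.054 − δ) = Φ(-0.774) = 0.2195.

Power ≈ 0.220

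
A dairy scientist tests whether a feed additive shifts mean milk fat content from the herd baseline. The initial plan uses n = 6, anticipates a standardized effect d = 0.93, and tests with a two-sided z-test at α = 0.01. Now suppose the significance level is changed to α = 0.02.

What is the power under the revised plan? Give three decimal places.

Power ≈ 0.481

δ = d·√n = 0.93 × √6 = 2.2780 (unchanged). New critical value: z_{0.01} = 2.326.
Revised power = Φ(δ − 2.326) + Φ(−δ − 2.326) = Φ(-0.048) + Φ(-4.604) = 0.4807 + 0.0000 = 0.4807.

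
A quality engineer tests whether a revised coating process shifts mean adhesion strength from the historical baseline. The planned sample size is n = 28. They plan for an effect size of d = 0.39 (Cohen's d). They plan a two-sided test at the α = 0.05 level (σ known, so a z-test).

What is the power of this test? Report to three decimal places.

Noncentrality parameter: δ = d·√n = 0.39 × √28 = 2.0637
Two-sided α = 0.05 → critical value z_{0.025} = 1.960.
Power = Φ(δ − 1.960) + Φ(−δ − 1.960) = Φ(0.104) + Φ(-4.024) = 0.5413 + 0.0000 = 0.5413.

Power ≈ 0.541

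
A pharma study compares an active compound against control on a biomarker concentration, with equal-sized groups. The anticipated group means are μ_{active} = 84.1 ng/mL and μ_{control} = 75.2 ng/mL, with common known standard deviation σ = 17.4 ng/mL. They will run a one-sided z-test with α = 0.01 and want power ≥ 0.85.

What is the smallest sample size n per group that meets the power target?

n = 87 per group

Standardized effect: d = |μ_{active} − μ_{control}| / σ = |84.1 − 75.2| / 17.4 = 0.5115
For power 0.85 need Φ(δ − z_{0.01}) = 0.85, so δ = z_{0.01} + z_{0.15} = 2.326 + 1.036 = 3.363.
δ = d·√(n/2) ⇒ n = 2(δ/d)² = 2 × (3.363 / 0.5115)² = 86.45.
Rounding up, n = 87 per group.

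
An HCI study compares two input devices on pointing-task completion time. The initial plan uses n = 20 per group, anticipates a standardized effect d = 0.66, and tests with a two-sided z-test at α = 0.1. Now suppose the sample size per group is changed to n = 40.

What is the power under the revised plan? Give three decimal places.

Power ≈ 0.904

With n = 40 per group: δ = d·√(n/2) = 0.66 × √(40/2) = 2.9516. Critical value z_{0.05} = 1.645.
Revised power = Φ(δ − 1.645) + Φ(−δ − 1.645) = Φ(1.307) + Φ(-4.596) = 0.9044 + 0.0000 = 0.9044.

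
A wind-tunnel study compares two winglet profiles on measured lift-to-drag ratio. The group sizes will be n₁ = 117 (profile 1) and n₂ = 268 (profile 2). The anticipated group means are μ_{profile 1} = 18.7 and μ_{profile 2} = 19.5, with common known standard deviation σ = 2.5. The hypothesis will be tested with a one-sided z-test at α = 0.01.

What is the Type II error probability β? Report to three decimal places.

Standardized effect: d = |μ_{profile 1} − μ_{profile 2}| / σ = |18.7 − 19.5| / 2.5 = 0.3200
Noncentrality parameter: δ = d / √(1/n₁ + 1/n₂) = 0.3200 / √(1/117 + 1/268) = 2.8879
Critical value for a one-sided test at α = 0.01: z_α = 2.326.
Power = Φ(δ − 2.326) = Φ(0.562) = 0.7128.
Type II error: β = 1 − power = 1 − 0.7128 = 0.2872.

β ≈ 0.287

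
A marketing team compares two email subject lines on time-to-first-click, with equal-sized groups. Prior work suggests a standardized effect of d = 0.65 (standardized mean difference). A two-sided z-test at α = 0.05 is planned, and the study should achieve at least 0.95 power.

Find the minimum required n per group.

n = 62 per group

Set Φ(δ − 1.960) = 0.95; then δ − 1.960 = Φ⁻¹(0.95) = 1.645, giving δ = 3.605.
(The Φ(−δ − z_{α/2}) term is vanishingly small for δ > 0 and is dropped in the standard sample-size formula.)
δ = d·√(n/2) ⇒ n = 2(δ/d)² = 2 × (3.605 / 0.65)² = 61.51.
Round up to the next whole unit.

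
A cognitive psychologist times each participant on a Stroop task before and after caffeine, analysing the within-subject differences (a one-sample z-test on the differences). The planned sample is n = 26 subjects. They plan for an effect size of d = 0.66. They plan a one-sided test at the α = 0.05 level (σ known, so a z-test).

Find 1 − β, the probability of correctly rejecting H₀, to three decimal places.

Power ≈ 0.957

Noncentrality parameter: λ = d·√n = 0.66 × √26 = 3.3654
Critical value for a one-sided test at α = 0.05: z_α = 1.645.
Power = P(Z > 1.645 − λ) = Φ(1.720) = 0.9573.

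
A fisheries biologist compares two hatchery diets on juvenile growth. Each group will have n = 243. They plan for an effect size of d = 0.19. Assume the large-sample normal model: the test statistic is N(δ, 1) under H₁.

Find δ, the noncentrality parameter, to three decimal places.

δ = d·√(n/2) = 0.19 × √(243/2) = 2.0943

δ ≈ 2.094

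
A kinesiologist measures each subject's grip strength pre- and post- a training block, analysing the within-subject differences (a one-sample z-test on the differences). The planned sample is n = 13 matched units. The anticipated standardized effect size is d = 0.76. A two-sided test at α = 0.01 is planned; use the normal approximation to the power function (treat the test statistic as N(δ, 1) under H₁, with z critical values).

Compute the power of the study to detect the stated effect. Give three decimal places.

Noncentrality parameter: δ = d·√n = 0.76 × √13 = 2.7402
Critical value for a two-sided test at α = 0.01: z_{α/2} = 2.576.
Power = Φ(δ − 2.576) + Φ(−δ − 2.576) = Φ(0.164) + Φ(-5.316) = 0.5653 + 0.0000 = 0.5653.

Power ≈ 0.565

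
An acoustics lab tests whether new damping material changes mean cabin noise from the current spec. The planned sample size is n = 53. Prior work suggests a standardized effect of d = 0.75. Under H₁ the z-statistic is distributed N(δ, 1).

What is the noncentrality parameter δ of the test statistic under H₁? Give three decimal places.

The noncentrality parameter scales effect size by the design's sample-size factor: δ = d·√n = 0.75 × √53 = 5.4601

δ ≈ 5.460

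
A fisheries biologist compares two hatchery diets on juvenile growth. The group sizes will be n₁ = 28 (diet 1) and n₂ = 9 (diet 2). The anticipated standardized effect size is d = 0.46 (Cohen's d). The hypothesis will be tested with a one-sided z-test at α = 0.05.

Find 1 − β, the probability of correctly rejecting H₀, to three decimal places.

Noncentrality parameter: δ = d / √(1/n₁ + 1/n₂) = 0.46 / √(1/28 + 1/9) = 1.2005
Critical value for a one-sided test at α = 0.05: z_α = 1.645.
Power = Φ(δ − 1.645) = Φ(-0.444) = 0.3284.

Power ≈ 0.328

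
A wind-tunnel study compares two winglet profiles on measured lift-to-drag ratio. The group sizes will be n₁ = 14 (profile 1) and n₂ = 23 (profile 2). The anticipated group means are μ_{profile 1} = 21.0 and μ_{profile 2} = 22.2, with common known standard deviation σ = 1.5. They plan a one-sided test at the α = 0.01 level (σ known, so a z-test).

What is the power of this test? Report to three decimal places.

Power ≈ 0.513

Standardized effect: d = |μ_{profile 1} − μ_{profile 2}| / σ = |21.0 − 22.2| / 1.5 = 0.8000
Noncentrality parameter: δ = d / √(1/n₁ + 1/n₂) = 0.8000 / √(1/14 + 1/23) = 2.3600
One-sided α = 0.01 → critical value z_{0.01} = 2.326.
Power = Φ(δ − 2.326) = Φ(0.034) = 0.5134.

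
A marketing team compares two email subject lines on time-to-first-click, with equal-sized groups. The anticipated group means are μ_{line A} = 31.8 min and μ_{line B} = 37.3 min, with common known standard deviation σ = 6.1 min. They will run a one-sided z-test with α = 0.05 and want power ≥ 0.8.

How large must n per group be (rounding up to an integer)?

n = 16 per group

Standardized effect: d = |μ_{line A} − μ_{line B}| / σ = |31.8 − 37.3| / 6.1 = 0.9016
Set Φ(δ − 1.645) = 0.8; then δ − 1.645 = Φ⁻¹(0.8) = 0.842, giving δ = 2.486.
δ = d·√(n/2) ⇒ n = 2(δ/d)² = 2 × (2.486 / 0.9016)² = 15.21.
Round up to the next whole unit.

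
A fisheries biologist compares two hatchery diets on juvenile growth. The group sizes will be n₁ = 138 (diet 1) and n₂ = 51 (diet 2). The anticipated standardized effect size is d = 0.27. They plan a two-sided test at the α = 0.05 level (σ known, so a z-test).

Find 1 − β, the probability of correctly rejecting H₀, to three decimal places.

Noncentrality parameter: δ = d / √(1/n₁ + 1/n₂) = 0.27 / √(1/138 + 1/51) = 1.6476
Two-sided α = 0.05 → critical value z_{0.025} = 1.960.
Power = Φ(δ − 1.960) + Φ(−δ − 1.960) = Φ(-0.312) + Φ(-3.608) = 0.3774 + 0.0002 = 0.3775.

Power ≈ 0.378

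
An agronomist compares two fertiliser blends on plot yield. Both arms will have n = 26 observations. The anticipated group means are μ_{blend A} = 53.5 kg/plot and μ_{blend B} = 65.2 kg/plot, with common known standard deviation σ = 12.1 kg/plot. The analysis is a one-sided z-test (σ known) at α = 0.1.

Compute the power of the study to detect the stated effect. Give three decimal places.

Power ≈ 0.986

Standardized effect: d = |μ_{blend A} − μ_{blend B}| / σ = |53.5 − 65.2| / 12.1 = 0.9669
Noncentrality parameter: δ = d·√(n/2) = 0.9669 × √(26/2) = 3.4864
Critical value for a one-sided test at α = 0.1: z_α = 1.282.
Power = Φ(δ − 1.282) = Φ(2.205) = 0.9863.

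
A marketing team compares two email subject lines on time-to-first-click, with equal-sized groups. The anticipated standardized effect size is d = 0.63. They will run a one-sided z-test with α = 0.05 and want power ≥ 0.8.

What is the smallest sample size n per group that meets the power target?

Set Φ(δ − 1.645) = 0.8; then δ − 1.645 = Φ⁻¹(0.8) = 0.842, giving δ = 2.486.
δ = d·√(n/2) ⇒ n = 2(δ/d)² = 2 × (2.486 / 0.63)² = 31.15.
Round up to the next whole unit.

n = 32 per group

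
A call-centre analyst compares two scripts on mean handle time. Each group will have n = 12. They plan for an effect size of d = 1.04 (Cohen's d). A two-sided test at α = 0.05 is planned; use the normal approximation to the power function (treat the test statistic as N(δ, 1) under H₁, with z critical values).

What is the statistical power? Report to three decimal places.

Noncentrality parameter: δ = d·√(n/2) = 1.04 × √(12/2) = 2.5475
Two-sided α = 0.05 → critical value z_{0.025} = 1.960.
Power = Φ(δ − 1.960) + Φ(−δ − 1.960) = Φ(0.588) + Φ(-4.507) = 0.7216 + 0.0000 = 0.7216.

Power ≈ 0.722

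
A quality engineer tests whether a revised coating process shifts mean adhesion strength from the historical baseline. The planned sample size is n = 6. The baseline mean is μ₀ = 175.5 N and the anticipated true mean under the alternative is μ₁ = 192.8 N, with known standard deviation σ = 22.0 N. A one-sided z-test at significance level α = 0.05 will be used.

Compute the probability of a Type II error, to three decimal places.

Standardized effect: d = |μ₁ − μ₀| / σ = |192.8 − 175.5| / 22.0 = 0.7864
Noncentrality parameter: λ = d·√n = 0.7864 × √6 = 1.9262
Critical value for a one-sided test at α = 0.05: z_α = 1.645.
Power = Φ(λ − 1.645) = Φ(0.281) = 0.6108.
Type II error: β = 1 − power = 1 − 0.6108 = 0.3892.

β ≈ 0.389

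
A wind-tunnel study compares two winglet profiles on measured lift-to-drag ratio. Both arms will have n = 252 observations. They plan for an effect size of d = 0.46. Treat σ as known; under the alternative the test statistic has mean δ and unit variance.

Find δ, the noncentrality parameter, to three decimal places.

δ = d·√(n/2) = 0.46 × √(252/2) = 5.1635

δ ≈ 5.163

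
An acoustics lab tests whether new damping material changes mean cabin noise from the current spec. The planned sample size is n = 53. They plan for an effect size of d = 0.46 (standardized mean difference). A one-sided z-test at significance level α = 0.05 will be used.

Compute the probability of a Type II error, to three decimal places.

Noncentrality parameter: δ = d·√n = 0.46 × √53 = 3.3489
Critical value for a one-sided test at α = 0.05: z_α = 1.645.
Power = Φ(δ − 1.645) = Φ(1.704) = 0.9558.
Type II error: β = 1 − power = 1 − 0.9558 = 0.0442.

β ≈ 0.044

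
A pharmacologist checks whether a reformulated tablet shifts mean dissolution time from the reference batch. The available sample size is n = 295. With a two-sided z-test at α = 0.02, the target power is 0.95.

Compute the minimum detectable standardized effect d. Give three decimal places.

d ≈ 0.231

Need Φ(δ − 2.326) = 0.95, so δ = 2.326 + 1.645 = 3.971.
(Lower-tail contribution to power is negligible for δ > 0.)
δ = d·√n ⇒ d = δ/√n = 3.971/√295 = 0.2312.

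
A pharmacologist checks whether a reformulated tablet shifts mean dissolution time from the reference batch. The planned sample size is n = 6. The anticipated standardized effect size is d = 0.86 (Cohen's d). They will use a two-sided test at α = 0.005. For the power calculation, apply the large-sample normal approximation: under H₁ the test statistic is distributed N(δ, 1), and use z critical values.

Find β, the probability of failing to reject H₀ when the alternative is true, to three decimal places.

Noncentrality parameter: λ = d·√n = 0.86 × √6 = 2.1066
Critical value for a two-sided test at α = 0.005: z_{α/2} = 2.807.
Power = Φ(λ − 2.807) + Φ(−λ − 2.807) = Φ(-0.700) + Φ(-4.914) = 0.2418 + 0.0000 = 0.2418.
Type II error: β = 1 − power = 1 − 0.2418 = 0.7582.

β ≈ 0.758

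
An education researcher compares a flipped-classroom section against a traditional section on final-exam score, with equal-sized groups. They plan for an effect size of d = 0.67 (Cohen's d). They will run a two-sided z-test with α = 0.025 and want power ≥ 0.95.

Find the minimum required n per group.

n = 68 per group

For power 0.95 need Φ(δ − z_{0.0125}) = 0.95, so δ = z_{0.0125} + z_{0.05} = 2.241 + 1.645 = 3.886.
(Ignoring the negligible lower-tail rejection probability gives the usual closed-form inversion.)
δ = d·√(n/2) ⇒ n = 2(δ/d)² = 2 × (3.886 / 0.67)² = 67.29.
Rounding up, n = 68 per group.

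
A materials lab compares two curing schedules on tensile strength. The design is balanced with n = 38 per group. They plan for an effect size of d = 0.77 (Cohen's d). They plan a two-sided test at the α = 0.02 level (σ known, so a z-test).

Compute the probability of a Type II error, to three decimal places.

β ≈ 0.152

Noncentrality parameter: δ = d·√(n/2) = 0.77 × √(38/2) = 3.3564
Two-sided α = 0.02 → critical value z_{0.01} = 2.326.
Power = Φ(δ − 2.326) + Φ(−δ − 2.326) = Φ(1.030) + Φ(-5.683) = 0.8485 + 0.0000 = 0.8485.
Type II error: β = 1 − power = 1 − 0.8485 = 0.1515.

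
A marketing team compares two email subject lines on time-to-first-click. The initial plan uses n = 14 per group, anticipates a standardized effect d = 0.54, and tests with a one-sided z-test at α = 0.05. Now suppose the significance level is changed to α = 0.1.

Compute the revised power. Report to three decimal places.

δ = d·√(n/2) = 0.54 × √(14/2) = 1.4287 (unchanged). New critical value: z_{0.1} = 1.282.
Revised power = P(Z > 1.282 − δ) = Φ(0.147) = 0.5585.

Power ≈ 0.558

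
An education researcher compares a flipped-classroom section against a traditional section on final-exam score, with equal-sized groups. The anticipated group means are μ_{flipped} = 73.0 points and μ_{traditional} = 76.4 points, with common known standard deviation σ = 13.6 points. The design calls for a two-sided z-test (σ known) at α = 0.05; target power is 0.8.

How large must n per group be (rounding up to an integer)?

n = 252 per group

Standardized effect: d = |μ_{flipped} − μ_{traditional}| / σ = |73.0 − 76.4| / 13.6 = 0.2500
Set Φ(δ − 1.960) = 0.8; then δ − 1.960 = Φ⁻¹(0.8) = 0.842, giving δ = 2.802.
(For δ > 0 the lower-tail rejection region contributes negligibly to power, so the one-term inversion is standard.)
δ = d·√(n/2) ⇒ n = 2(δ/d)² = 2 × (2.802 / 0.2500)² = 251.16.
Rounding up, n = 252 per group.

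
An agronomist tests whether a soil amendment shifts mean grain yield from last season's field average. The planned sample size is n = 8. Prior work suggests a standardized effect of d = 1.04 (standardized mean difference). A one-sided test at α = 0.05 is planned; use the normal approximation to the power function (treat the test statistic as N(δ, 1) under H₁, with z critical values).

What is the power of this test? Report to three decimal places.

Power ≈ 0.903

Noncentrality parameter: δ = d·√n = 1.04 × √8 = 2.9416
Critical value for a one-sided test at α = 0.05: z_α = 1.645.
Power = P(Z > 1.645 − δ) = Φ(1.297) = 0.9026.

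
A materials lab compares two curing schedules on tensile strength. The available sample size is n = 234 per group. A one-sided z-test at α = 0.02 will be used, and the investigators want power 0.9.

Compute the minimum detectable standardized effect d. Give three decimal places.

d ≈ 0.308

Need Φ(δ − 2.054) = 0.9, so δ = 2.054 + 1.282 = 3.335.
δ = d·√(n/2) ⇒ d = δ/√(n/2) = 3.335/√(234/2) = 0.3083.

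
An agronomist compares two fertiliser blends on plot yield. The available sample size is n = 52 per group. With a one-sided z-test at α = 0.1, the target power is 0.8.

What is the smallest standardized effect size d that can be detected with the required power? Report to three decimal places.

Need Φ(δ − 1.282) = 0.8, so δ = 1.282 + 0.842 = 2.123.
δ = d·√(n/2) ⇒ d = δ/√(n/2) = 2.123/√(52/2) = 0.4164.

d ≈ 0.416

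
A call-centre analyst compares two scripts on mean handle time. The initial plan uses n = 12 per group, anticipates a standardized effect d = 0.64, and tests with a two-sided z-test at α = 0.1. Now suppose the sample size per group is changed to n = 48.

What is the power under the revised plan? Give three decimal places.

With n = 48 per group: δ = d·√(n/2) = 0.64 × √(48/2) = 3.1353. Critical value z_{0.05} = 1.645.
Revised power = Φ(δ − 1.645) + Φ(−δ − 1.645) = Φ(1.490) + Φ(-4.780) = 0.9320 + 0.0000 = 0.9320.

Power ≈ 0.932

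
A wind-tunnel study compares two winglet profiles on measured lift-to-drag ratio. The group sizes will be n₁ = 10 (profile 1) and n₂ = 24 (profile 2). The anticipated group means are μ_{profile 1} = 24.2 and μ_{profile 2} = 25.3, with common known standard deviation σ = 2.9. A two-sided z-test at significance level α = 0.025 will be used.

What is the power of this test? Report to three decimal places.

Power ≈ 0.109

Standardized effect: d = |μ_{profile 1} − μ_{profile 2}| / σ = |24.2 − 25.3| / 2.9 = 0.3793
Noncentrality parameter: δ = d / √(1/n₁ + 1/n₂) = 0.3793 / √(1/10 + 1/24) = 1.0078
Two-sided α = 0.025 → critical value z_{0.0125} = 2.241.
Power = Φ(δ − 2.241) + Φ(−δ − 2.241) = Φ(-1.234) + Φ(-3.249) = 0.1087 + 0.0006 = 0.1092.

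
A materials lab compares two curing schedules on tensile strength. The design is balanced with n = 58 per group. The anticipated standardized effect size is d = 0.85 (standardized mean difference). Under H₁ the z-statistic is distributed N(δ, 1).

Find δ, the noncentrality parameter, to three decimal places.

δ ≈ 4.577

The noncentrality parameter scales effect size by the design's sample-size factor: δ = d·√(n/2) = 0.85 × √(58/2) = 4.5774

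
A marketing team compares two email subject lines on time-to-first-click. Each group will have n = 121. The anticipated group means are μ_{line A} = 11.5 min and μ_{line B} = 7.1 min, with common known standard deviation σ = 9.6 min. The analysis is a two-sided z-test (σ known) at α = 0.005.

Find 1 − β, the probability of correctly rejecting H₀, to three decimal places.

Power ≈ 0.776

Standardized effect: d = |μ_{line A} − μ_{line B}| / σ = |11.5 − 7.1| / 9.6 = 0.4583
Noncentrality parameter: δ = d·√(n/2) = 0.4583 × √(121/2) = 3.5650
Critical value for a two-sided test at α = 0.005: z_{α/2} = 2.807.
Power = Φ(δ − 2.807) + Φ(−δ − 2.807) = Φ(0.758) + Φ(-6.372) = 0.7758 + 0.0000 = 0.7758.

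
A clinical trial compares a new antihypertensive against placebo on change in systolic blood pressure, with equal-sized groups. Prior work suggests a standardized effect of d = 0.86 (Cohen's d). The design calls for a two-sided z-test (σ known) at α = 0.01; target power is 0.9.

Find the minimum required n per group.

n = 41 per group

For power 0.9 need Φ(δ − z_{0.005}) = 0.9, so δ = z_{0.005} + z_{0.10} = 2.576 + 1.282 = 3.857.
(Ignoring the negligible lower-tail rejection probability gives the usual closed-form inversion.)
δ = d·√(n/2) ⇒ n = 2(δ/d)² = 2 × (3.857 / 0.86)² = 40.24.
Rounding up, n = 41 per group.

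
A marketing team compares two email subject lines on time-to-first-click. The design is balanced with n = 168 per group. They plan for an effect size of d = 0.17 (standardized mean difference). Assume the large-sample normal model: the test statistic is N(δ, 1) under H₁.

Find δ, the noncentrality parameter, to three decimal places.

δ ≈ 1.558

δ = d·√(n/2) = 0.17 × √(168/2) = 1.5581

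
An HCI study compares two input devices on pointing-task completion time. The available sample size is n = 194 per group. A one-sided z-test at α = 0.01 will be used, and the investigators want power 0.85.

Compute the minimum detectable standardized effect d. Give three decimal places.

Need Φ(δ − 2.326) = 0.85, so δ = 2.326 + 1.036 = 3.363.
δ = d·√(n/2) ⇒ d = δ/√(n/2) = 3.363/√(194/2) = 0.3414.

d ≈ 0.341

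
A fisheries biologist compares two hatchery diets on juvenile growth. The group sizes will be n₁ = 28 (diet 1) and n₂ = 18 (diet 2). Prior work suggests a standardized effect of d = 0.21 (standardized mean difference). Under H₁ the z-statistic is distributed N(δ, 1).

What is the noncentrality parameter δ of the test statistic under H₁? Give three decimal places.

δ ≈ 0.695

The noncentrality parameter scales effect size by the design's sample-size factor: δ = d / √(1/n₁ + 1/n₂) = 0.21 / √(1/28 + 1/18) = 0.6951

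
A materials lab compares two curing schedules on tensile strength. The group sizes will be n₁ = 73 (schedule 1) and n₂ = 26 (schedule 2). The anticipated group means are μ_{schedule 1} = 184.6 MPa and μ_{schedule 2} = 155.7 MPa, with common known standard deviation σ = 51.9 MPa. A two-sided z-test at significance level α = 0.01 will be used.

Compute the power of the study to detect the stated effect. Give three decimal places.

Standardized effect: d = |μ_{schedule 1} − μ_{schedule 2}| / σ = |184.6 − 155.7| / 51.9 = 0.5568
Noncentrality parameter: δ = d / √(1/n₁ + 1/n₂) = 0.5568 / √(1/73 + 1/26) = 2.4382
Two-sided α = 0.01 → critical value z_{0.005} = 2.576.
Power = Φ(δ − 2.576) + Φ(−δ − 2.576) = Φ(-0.138) + Φ(-5.014) = 0.4452 + 0.0000 = 0.4452.

Power ≈ 0.445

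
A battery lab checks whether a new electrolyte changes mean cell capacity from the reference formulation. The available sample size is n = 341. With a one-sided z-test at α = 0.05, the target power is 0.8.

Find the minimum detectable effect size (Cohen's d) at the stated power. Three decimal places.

d ≈ 0.135

Required noncentrality: δ = z_{0.05} + z_{0.20} = 1.645 + 0.842 = 2.486.
δ = d·√n ⇒ d = δ/√n = 2.486/√341 = 0.1347.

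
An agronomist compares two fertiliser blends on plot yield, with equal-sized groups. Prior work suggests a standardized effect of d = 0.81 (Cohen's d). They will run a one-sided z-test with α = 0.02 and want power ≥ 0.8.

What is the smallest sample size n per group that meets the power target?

For power 0.8 need Φ(δ − z_{0.02}) = 0.8, so δ = z_{0.02} + z_{0.20} = 2.054 + 0.842 = 2.895.
δ = d·√(n/2) ⇒ n = 2(δ/d)² = 2 × (2.895 / 0.81)² = 25.55.
Round up to the next whole unit.

n = 26 per group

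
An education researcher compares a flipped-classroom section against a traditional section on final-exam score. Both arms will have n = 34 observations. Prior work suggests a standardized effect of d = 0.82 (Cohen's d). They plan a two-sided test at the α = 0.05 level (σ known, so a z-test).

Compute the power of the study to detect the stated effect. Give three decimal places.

Noncentrality parameter: δ = d·√(n/2) = 0.82 × √(34/2) = 3.3809
Critical value for a two-sided test at α = 0.05: z_{α/2} = 1.960.
Power = Φ(δ − 1.960) + Φ(−δ − 1.960) = Φ(1.421) + Φ(-5.341) = 0.9223 + 0.0000 = 0.9223.

Power ≈ 0.922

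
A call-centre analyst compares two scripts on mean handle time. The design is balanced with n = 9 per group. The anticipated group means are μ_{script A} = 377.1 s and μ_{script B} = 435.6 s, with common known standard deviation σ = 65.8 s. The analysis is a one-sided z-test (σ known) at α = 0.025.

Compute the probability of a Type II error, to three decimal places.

Standardized effect: d = |μ_{script A} − μ_{script B}| / σ = |377.1 − 435.6| / 65.8 = 0.8891
Noncentrality parameter: δ = d·√(n/2) = 0.8891 × √(9/2) = 1.8860
One-sided α = 0.025 → critical value z_{0.025} = 1.960.
Power = P(Z > 1.960 − δ) = Φ(-0.074) = 0.4705.
Type II error: β = 1 − power = 1 − 0.4705 = 0.5295.

β ≈ 0.529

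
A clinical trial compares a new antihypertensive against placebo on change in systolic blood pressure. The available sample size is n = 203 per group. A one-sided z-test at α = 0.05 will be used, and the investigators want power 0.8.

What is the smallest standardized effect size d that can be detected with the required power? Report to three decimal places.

Required noncentrality: δ = z_{0.05} + z_{0.20} = 1.645 + 0.842 = 2.486.
δ = d·√(n/2) ⇒ d = δ/√(n/2) = 2.486/√(203/2) = 0.2468.

d ≈ 0.247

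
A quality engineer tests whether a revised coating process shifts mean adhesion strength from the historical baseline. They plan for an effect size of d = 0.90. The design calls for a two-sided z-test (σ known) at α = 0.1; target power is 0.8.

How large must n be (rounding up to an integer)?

Set Φ(δ − 1.645) = 0.8; then δ − 1.645 = Φ⁻¹(0.8) = 0.842, giving δ = 2.486.
(The Φ(−δ − z_{α/2}) term is vanishingly small for δ > 0 and is dropped in the standard sample-size formula.)
δ = d·√n ⇒ n = (δ/d)² = (2.486 / 0.90)² = 7.63.
Round up to the next whole unit.

n = 8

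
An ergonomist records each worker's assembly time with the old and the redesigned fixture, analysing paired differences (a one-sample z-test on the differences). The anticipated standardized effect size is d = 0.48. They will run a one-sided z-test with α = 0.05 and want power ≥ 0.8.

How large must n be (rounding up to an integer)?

Set Φ(δ − 1.645) = 0.8; then δ − 1.645 = Φ⁻¹(0.8) = 0.842, giving δ = 2.486.
δ = d·√n ⇒ n = (δ/d)² = (2.486 / 0.48)² = 26.83.
Round up to the next whole unit.

n = 27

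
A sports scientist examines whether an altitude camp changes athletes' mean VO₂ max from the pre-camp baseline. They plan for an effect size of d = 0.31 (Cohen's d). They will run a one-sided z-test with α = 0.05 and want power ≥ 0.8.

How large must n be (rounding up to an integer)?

For power 0.8 need Φ(δ − z_{0.05}) = 0.8, so δ = z_{0.05} + z_{0.20} = 1.645 + 0.842 = 2.486.
δ = d·√n ⇒ n = (δ/d)² = (2.486 / 0.31)² = 64.33.
Rounding up, n = 65.

n = 65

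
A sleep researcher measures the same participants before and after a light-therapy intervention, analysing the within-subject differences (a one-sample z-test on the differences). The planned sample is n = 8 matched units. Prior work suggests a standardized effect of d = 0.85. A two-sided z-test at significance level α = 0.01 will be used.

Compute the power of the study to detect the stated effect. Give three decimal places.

Power ≈ 0.432

Noncentrality parameter: δ = d·√n = 0.85 × √8 = 2.4042
Two-sided α = 0.01 → critical value z_{0.005} = 2.576.
Power = Φ(δ − 2.576) + Φ(−δ − 2.576) = Φ(-0.172) + Φ(-4.980) = 0.4318 + 0.0000 = 0.4319.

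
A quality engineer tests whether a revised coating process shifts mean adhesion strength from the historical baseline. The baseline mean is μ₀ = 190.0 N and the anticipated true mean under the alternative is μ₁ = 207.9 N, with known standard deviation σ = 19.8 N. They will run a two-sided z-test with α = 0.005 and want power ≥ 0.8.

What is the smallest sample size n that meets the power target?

Standardized effect: d = |μ₁ − μ₀| / σ = |207.9 − 190.0| / 19.8 = 0.9040
Set Φ(δ − 2.807) = 0.8; then δ − 2.807 = Φ⁻¹(0.8) = 0.842, giving δ = 3.649.
(The Φ(−δ − z_{α/2}) term is vanishingly small for δ > 0 and is dropped in the standard sample-size formula.)
δ = d·√n ⇒ n = (δ/d)² = (3.649 / 0.9040)² = 16.29.
Round up to the next whole unit.

n = 17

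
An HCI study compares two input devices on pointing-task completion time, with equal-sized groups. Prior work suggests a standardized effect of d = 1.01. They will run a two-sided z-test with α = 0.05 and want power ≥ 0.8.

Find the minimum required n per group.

Set Φ(δ − 1.960) = 0.8; then δ − 1.960 = Φ⁻¹(0.8) = 0.842, giving δ = 2.802.
(For δ > 0 the lower-tail rejection region contributes negligibly to power, so the one-term inversion is standard.)
δ = d·√(n/2) ⇒ n = 2(δ/d)² = 2 × (2.802 / 1.01)² = 15.39.
Round up to the next whole unit.

n = 16 per group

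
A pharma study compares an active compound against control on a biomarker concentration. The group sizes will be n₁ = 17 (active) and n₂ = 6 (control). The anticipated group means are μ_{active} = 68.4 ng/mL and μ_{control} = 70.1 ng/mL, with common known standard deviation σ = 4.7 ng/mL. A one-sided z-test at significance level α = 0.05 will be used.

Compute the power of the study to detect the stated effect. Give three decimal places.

Standardized effect: d = |μ_{active} − μ_{control}| / σ = |68.4 − 70.1| / 4.7 = 0.3617
Noncentrality parameter: λ = d / √(1/n₁ + 1/n₂) = 0.3617 / √(1/17 + 1/6) = 0.7617
One-sided α = 0.05 → critical value z_{0.05} = 1.645.
Power = Φ(λ − 1.645) = Φ(-0.883) = 0.1886.

Power ≈ 0.189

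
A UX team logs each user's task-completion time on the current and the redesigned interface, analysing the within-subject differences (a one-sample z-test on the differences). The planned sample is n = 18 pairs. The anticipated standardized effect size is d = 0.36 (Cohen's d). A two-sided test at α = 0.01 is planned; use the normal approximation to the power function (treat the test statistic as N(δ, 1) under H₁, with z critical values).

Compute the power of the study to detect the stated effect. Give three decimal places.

Power ≈ 0.147

Noncentrality parameter: λ = d·√n = 0.36 × √18 = 1.5274
Critical value for a two-sided test at α = 0.01: z_{α/2} = 2.576.
Power = Φ(λ − 2.576) + Φ(−λ − 2.576) = Φ(-1.048) + Φ(-4.103) = 0.1472 + 0.0000 = 0.1472.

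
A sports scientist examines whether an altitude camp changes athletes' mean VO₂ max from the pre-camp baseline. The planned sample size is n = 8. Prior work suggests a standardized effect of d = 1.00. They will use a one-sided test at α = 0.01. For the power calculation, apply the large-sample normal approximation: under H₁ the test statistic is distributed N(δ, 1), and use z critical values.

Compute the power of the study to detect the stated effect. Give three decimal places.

Power ≈ 0.692

Noncentrality parameter: δ = d·√n = 1.00 × √8 = 2.8284
Critical value for a one-sided test at α = 0.01: z_α = 2.326.
Power = P(Z > 2.326 − δ) = Φ(0.502) = 0.6922.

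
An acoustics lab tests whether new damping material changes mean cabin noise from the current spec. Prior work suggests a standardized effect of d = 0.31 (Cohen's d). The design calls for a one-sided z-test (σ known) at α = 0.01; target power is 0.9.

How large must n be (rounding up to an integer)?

For power 0.9 need Φ(δ − z_{0.01}) = 0.9, so δ = z_{0.01} + z_{0.10} = 2.326 + 1.282 = 3.608.
δ = d·√n ⇒ n = (δ/d)² = (3.608 / 0.31)² = 135.45.
Round up to the next whole unit.

n = 136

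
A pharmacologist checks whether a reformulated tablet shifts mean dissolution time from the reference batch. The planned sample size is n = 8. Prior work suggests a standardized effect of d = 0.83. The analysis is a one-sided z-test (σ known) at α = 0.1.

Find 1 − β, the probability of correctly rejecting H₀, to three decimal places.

Noncentrality parameter: δ = d·√n = 0.83 × √8 = 2.3476
Critical value for a one-sided test at α = 0.1: z_α = 1.282.
Power = Φ(δ − 1.282) = Φ(1.066) = 0.8568.

Power ≈ 0.857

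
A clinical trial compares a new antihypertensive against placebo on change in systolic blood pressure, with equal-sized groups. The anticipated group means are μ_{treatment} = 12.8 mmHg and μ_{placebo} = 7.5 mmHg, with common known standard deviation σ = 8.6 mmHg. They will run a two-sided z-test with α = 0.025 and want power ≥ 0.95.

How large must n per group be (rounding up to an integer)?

n = 80 per group

Standardized effect: d = |μ_{treatment} − μ_{placebo}| / σ = |12.8 − 7.5| / 8.6 = 0.6163
For power 0.95 need Φ(δ − z_{0.0125}) = 0.95, so δ = z_{0.0125} + z_{0.05} = 2.241 + 1.645 = 3.886.
(Ignoring the negligible lower-tail rejection probability gives the usual closed-form inversion.)
δ = d·√(n/2) ⇒ n = 2(δ/d)² = 2 × (3.886 / 0.6163)² = 79.53.
Round up to the next whole unit.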